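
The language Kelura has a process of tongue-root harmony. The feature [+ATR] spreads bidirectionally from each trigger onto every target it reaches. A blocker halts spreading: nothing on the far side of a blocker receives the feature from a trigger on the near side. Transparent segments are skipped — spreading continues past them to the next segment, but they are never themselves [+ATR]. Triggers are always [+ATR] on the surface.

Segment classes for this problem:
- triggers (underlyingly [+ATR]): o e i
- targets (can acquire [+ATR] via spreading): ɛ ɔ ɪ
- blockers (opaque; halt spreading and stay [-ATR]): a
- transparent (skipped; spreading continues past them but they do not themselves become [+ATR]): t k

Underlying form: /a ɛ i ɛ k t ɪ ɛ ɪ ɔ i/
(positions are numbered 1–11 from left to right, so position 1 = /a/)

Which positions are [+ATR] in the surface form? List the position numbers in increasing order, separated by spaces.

2 3 4 7 8 9 10 11

From /i/ at 3 rightward: 4 /ɛ/ → [+ATR]; 5 /k/ transparent; 6 /t/ transparent; 7 /ɪ/ → [+ATR]; 8 /ɛ/ → [+ATR]; 9 /ɪ/ → [+ATR]; 10 /ɔ/ → [+ATR]; 11 /i/ is itself a trigger — this domain ends here.
From /i/ at 3 leftward: 2 /ɛ/ → [+ATR]; 1 /a/ blocks.
From /i/ at 11 rightward: word edge.
From /i/ at 11 leftward: 10 /ɔ/ → [+ATR]; 9 /ɪ/ → [+ATR]; 8 /ɛ/ → [+ATR]; 7 /ɪ/ → [+ATR]; 6 /t/ transparent; 5 /k/ transparent; 4 /ɛ/ → [+ATR]; 3 /i/ is itself a trigger — this domain ends here.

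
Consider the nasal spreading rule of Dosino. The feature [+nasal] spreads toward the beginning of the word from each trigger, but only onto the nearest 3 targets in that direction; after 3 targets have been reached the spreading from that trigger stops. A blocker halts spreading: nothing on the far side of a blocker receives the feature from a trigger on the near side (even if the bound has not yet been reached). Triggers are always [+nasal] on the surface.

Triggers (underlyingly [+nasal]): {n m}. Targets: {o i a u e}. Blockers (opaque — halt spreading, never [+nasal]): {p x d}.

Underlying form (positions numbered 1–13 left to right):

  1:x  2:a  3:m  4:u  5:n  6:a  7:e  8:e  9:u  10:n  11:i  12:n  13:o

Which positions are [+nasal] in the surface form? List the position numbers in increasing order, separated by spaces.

2 3 4 5 7 8 9 10 11 12

From /m/ at 3 leftward: 2 /a/ → [+nasal]; 1 /x/ blocks.
From /n/ at 5 leftward: 4 /u/ → [+nasal]; 3 /m/ is itself a trigger — this domain ends here.
From /n/ at 10 leftward: 9 /u/ → [+nasal]; 8 /e/ → [+nasal]; 7 /e/ → [+nasal]; bound reached.
From /n/ at 12 leftward: 11 /i/ → [+nasal]; 10 /n/ is itself a trigger — this domain ends here.
Targets with no active source: positions 6 13 stay [-nasal].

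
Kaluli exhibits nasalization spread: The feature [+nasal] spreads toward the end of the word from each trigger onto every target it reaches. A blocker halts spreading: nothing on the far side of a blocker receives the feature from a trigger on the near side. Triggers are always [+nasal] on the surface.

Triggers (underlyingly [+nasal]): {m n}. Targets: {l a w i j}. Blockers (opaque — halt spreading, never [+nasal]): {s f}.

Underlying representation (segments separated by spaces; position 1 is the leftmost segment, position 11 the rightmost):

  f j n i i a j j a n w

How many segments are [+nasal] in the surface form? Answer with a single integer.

From /n/ at 3 rightward: 4 /i/ → [+nasal]; 5 /i/ → [+nasal]; 6 /a/ → [+nasal]; 7 /j/ → [+nasal]; 8 /j/ → [+nasal]; 9 /a/ → [+nasal]; 10 /n/ is itself a trigger — this domain ends here.
From /n/ at 10 rightward: 11 /w/ → [+nasal]; word edge.
Target with no active source: position 2 stays [-nasal].
[+nasal] positions on the surface: 3 4 5 6 7 8 9 10 11.

9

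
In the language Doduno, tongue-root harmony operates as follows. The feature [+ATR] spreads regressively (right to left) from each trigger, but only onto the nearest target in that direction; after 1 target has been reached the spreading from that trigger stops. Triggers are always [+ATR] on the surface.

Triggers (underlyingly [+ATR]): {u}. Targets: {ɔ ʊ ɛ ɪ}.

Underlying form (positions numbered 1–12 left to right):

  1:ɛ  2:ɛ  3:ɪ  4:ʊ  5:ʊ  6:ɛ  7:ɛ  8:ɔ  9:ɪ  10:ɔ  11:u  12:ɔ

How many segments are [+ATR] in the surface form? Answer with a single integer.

From /u/ at 11 leftward: 10 /ɔ/ → [+ATR]; bound reached.
Targets with no active source: positions 1 2 3 4 5 6 7 8 9 12 stay [-ATR].
[+ATR] positions on the surface: 10 11.

2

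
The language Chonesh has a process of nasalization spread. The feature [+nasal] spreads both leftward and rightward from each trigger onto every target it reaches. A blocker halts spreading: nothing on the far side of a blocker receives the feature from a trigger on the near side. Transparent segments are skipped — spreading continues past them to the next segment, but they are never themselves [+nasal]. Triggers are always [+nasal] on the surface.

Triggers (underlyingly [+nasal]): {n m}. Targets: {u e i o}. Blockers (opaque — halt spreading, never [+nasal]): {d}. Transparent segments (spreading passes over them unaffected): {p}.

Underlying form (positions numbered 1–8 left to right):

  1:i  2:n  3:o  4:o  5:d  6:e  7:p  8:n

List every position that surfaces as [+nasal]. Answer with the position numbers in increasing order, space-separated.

From /n/ at 2 rightward: 3 /o/ → [+nasal]; 4 /o/ → [+nasal]; 5 /d/ blocks.
From /n/ at 2 leftward: 1 /i/ → [+nasal]; word edge.
From /n/ at 8 rightward: word edge.
From /n/ at 8 leftward: 7 /p/ transparent; 6 /e/ → [+nasal]; 5 /d/ blocks.

1 2 3 4 6 8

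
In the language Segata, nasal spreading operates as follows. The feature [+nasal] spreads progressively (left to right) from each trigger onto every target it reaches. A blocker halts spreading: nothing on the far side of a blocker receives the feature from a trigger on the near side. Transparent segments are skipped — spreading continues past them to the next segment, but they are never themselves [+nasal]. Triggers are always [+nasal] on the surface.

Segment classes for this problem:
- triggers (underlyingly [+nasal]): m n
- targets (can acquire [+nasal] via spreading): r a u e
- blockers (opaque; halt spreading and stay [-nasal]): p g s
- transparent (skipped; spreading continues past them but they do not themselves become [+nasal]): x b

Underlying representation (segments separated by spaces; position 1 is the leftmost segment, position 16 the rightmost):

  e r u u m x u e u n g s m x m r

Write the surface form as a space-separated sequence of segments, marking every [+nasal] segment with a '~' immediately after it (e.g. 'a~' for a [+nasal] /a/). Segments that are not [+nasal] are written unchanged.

From /m/ at 5 rightward: 6 /x/ transparent; 7 /u/ → [+nasal]; 8 /e/ → [+nasal]; 9 /u/ → [+nasal]; 10 /n/ is itself a trigger — this domain ends here.
From /n/ at 10 rightward: 11 /g/ blocks.
From /m/ at 13 rightward: 14 /x/ transparent; 15 /m/ is itself a trigger — this domain ends here.
From /m/ at 15 rightward: 16 /r/ → [+nasal]; word edge.
Targets with no active source: positions 1 2 3 4 stay [-nasal].
[+nasal] positions on the surface: 5 7 8 9 10 13 15 16.

e r u u m~ x u~ e~ u~ n~ g s m~ x m~ r~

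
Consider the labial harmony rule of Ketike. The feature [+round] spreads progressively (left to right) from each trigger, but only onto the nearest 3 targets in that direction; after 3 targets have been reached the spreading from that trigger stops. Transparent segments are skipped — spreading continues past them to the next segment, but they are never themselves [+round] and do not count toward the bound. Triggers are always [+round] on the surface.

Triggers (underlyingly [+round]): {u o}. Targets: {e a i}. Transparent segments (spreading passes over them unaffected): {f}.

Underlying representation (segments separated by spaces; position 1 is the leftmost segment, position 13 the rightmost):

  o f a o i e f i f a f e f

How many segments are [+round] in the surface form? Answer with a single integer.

From /o/ at 1 rightward: 2 /f/ transparent; 3 /a/ → [+round]; 4 /o/ is itself a trigger — this domain ends here.
From /o/ at 4 rightward: 5 /i/ → [+round]; 6 /e/ → [+round]; 7 /f/ transparent; 8 /i/ → [+round]; bound reached.
Targets with no active source: positions 10 12 stay [-round].
[+round] positions on the surface: 1 3 4 5 6 8.

6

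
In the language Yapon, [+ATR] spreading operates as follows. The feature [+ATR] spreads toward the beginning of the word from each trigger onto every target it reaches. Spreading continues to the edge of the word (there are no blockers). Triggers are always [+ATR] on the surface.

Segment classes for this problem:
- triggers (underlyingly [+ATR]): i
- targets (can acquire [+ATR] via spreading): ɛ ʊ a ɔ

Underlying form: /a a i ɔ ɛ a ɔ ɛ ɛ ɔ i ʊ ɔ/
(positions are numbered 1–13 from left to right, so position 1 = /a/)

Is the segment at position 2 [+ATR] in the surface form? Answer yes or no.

yes

From /i/ at 3 leftward: 2 /a/ → [+ATR]; 1 /a/ → [+ATR]; word edge.
From /i/ at 11 leftward: 10 /ɔ/ → [+ATR]; 9 /ɛ/ → [+ATR]; 8 /ɛ/ → [+ATR]; 7 /ɔ/ → [+ATR]; 6 /a/ → [+ATR]; 5 /ɛ/ → [+ATR]; 4 /ɔ/ → [+ATR]; 3 /i/ is itself a trigger — this domain ends here.
Targets with no active source: positions 12 13 stay [-ATR].
[+ATR] positions on the surface: 1 2 3 4 5 6 7 8 9 10 11.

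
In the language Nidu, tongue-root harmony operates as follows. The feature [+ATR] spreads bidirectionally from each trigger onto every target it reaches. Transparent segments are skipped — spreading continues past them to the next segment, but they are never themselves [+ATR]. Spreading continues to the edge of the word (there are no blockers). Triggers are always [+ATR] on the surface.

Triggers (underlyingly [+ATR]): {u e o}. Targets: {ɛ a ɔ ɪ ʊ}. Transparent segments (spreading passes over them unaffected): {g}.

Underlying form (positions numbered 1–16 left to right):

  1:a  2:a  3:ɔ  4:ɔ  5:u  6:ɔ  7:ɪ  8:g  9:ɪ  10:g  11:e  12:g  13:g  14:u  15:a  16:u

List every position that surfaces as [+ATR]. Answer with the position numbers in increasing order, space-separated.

1 2 3 4 5 6 7 9 11 14 15 16

From /u/ at 5 rightward: 6 /ɔ/ → [+ATR]; 7 /ɪ/ → [+ATR]; 8 /g/ transparent; 9 /ɪ/ → [+ATR]; 10 /g/ transparent; 11 /e/ is itself a trigger — this domain ends here.
From /u/ at 5 leftward: 4 /ɔ/ → [+ATR]; 3 /ɔ/ → [+ATR]; 2 /a/ → [+ATR]; 1 /a/ → [+ATR]; word edge.
From /e/ at 11 rightward: 12 /g/ transparent; 13 /g/ transparent; 14 /u/ is itself a trigger — this domain ends here.
From /e/ at 11 leftward: 10 /g/ transparent; 9 /ɪ/ → [+ATR]; 8 /g/ transparent; 7 /ɪ/ → [+ATR]; 6 /ɔ/ → [+ATR]; 5 /u/ is itself a trigger — this domain ends here.
From /u/ at 14 rightward: 15 /a/ → [+ATR]; 16 /u/ is itself a trigger — this domain ends here.
From /u/ at 14 leftward: 13 /g/ transparent; 12 /g/ transparent; 11 /e/ is itself a trigger — this domain ends here.
From /u/ at 16 rightward: word edge.
From /u/ at 16 leftward: 15 /a/ → [+ATR]; 14 /u/ is itself a trigger — this domain ends here.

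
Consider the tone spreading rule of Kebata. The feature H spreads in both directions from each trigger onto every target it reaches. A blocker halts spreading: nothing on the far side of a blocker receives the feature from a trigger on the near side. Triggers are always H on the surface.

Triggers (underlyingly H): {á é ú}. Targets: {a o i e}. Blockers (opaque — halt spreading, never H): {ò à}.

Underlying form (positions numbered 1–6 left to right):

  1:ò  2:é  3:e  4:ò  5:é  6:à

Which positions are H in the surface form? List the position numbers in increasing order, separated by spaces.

2 3 5

From /é/ at 2 rightward: 3 /e/ → H; 4 /ò/ blocks.
From /é/ at 2 leftward: 1 /ò/ blocks.
From /é/ at 5 rightward: 6 /à/ blocks.
From /é/ at 5 leftward: 4 /ò/ blocks.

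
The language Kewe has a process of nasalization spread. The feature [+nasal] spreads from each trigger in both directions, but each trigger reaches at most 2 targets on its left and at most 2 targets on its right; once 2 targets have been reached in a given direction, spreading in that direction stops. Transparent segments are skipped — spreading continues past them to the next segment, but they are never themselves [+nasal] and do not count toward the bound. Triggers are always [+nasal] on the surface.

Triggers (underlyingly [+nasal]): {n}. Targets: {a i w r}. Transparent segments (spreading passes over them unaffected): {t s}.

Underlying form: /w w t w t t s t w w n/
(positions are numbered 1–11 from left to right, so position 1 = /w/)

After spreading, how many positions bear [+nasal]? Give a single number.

3

From /n/ at 11 rightward: word edge.
From /n/ at 11 leftward: 10 /w/ → [+nasal]; 9 /w/ → [+nasal]; bound reached.
Targets with no active source: positions 1 2 4 stay [-nasal].
[+nasal] positions on the surface: 9 10 11.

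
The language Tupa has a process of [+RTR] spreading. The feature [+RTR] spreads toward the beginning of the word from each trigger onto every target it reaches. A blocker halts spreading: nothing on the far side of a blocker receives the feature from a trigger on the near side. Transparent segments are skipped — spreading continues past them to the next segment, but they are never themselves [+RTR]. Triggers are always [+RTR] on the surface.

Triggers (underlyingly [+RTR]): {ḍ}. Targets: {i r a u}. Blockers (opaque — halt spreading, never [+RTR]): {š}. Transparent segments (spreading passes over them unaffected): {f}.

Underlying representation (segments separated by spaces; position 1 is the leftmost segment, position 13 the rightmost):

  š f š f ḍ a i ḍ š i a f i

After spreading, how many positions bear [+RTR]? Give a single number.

4

From /ḍ/ at 5 leftward: 4 /f/ transparent; 3 /š/ blocks.
From /ḍ/ at 8 leftward: 7 /i/ → [+RTR]; 6 /a/ → [+RTR]; 5 /ḍ/ is itself a trigger — this domain ends here.
Targets with no active source: positions 10 11 13 stay [-emphatic].
[+RTR] positions on the surface: 5 6 7 8.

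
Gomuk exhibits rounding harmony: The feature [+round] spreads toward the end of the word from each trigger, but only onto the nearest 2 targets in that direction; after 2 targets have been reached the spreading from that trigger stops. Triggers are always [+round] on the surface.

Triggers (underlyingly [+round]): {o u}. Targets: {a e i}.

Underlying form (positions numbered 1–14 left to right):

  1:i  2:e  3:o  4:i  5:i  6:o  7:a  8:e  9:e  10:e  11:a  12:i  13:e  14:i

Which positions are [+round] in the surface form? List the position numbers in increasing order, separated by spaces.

From /o/ at 3 rightward: 4 /i/ → [+round]; 5 /i/ → [+round]; bound reached.
From /o/ at 6 rightward: 7 /a/ → [+round]; 8 /e/ → [+round]; bound reached.
Targets with no active source: positions 1 2 9 10 11 12 13 14 stay [-round].

3 4 5 6 7 8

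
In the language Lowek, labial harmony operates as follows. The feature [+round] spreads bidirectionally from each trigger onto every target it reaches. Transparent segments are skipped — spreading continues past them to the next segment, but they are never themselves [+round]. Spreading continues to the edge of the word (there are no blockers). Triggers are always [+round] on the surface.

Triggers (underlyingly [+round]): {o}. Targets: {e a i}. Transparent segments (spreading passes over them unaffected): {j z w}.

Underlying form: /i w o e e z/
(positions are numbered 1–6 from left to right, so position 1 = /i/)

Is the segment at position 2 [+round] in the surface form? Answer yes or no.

From /o/ at 3 rightward: 4 /e/ → [+round]; 5 /e/ → [+round]; 6 /z/ transparent; word edge.
From /o/ at 3 leftward: 2 /w/ transparent; 1 /i/ → [+round]; word edge.
[+round] positions on the surface: 1 3 4 5.

no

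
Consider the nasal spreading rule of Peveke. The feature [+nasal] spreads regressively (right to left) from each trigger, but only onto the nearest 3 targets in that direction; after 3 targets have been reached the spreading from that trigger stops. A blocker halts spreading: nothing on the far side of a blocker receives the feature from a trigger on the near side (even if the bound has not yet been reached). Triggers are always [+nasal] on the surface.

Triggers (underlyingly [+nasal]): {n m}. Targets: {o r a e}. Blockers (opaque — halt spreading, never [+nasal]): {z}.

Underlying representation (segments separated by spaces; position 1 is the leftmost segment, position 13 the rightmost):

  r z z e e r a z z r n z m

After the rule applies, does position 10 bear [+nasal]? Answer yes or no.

yes

From /n/ at 11 leftward: 10 /r/ → [+nasal]; 9 /z/ blocks.
From /m/ at 13 leftward: 12 /z/ blocks.
Targets with no active source: positions 1 4 5 6 7 stay [-nasal].
[+nasal] positions on the surface: 10 11 13.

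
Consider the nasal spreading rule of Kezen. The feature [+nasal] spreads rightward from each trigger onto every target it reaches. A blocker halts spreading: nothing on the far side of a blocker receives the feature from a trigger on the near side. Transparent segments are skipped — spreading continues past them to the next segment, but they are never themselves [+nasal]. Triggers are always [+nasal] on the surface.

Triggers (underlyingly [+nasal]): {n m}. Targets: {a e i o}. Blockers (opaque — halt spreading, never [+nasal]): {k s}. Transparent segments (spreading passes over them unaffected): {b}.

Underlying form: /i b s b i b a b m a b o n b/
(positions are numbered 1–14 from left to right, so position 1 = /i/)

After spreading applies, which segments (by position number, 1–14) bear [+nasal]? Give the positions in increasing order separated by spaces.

9 10 12 13

From /m/ at 9 rightward: 10 /a/ → [+nasal]; 11 /b/ transparent; 12 /o/ → [+nasal]; 13 /n/ is itself a trigger — this domain ends here.
From /n/ at 13 rightward: 14 /b/ transparent; word edge.
Targets with no active source: positions 1 5 7 stay [-nasal].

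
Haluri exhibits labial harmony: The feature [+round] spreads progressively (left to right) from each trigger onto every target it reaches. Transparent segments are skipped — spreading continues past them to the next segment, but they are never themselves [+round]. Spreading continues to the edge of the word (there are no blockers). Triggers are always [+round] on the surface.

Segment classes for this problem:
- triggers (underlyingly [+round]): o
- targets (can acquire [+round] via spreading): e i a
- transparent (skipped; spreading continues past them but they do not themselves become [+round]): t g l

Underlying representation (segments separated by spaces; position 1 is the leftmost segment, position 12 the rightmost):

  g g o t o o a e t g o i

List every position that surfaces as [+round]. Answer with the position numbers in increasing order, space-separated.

From /o/ at 3 rightward: 4 /t/ transparent; 5 /o/ is itself a trigger — this domain ends here.
From /o/ at 5 rightward: 6 /o/ is itself a trigger — this domain ends here.
From /o/ at 6 rightward: 7 /a/ → [+round]; 8 /e/ → [+round]; 9 /t/ transparent; 10 /g/ transparent; 11 /o/ is itself a trigger — this domain ends here.
From /o/ at 11 rightward: 12 /i/ → [+round]; word edge.

3 5 6 7 8 11 12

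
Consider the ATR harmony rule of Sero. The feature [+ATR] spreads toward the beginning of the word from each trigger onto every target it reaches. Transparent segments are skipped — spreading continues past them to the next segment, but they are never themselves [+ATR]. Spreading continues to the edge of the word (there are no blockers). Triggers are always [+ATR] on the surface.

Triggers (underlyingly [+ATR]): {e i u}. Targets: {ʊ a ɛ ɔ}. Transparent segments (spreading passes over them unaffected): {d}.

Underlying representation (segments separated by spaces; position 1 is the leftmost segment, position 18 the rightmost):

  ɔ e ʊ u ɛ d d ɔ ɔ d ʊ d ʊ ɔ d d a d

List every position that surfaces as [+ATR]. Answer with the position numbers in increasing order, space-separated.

From /e/ at 2 leftward: 1 /ɔ/ → [+ATR]; word edge.
From /u/ at 4 leftward: 3 /ʊ/ → [+ATR]; 2 /e/ is itself a trigger — this domain ends here.
Targets with no active source: positions 5 8 9 11 13 14 17 stay [-ATR].

1 2 3 4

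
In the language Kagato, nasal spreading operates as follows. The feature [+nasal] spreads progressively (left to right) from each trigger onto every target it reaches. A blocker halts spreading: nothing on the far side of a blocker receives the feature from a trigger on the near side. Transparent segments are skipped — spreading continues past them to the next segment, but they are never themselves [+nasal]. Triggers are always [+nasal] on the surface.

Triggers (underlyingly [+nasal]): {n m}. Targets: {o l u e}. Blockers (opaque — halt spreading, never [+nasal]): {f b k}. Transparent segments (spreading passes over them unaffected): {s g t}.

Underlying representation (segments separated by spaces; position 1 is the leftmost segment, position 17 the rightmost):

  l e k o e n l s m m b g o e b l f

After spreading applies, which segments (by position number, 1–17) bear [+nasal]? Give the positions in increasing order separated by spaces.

6 7 9 10

From /n/ at 6 rightward: 7 /l/ → [+nasal]; 8 /s/ transparent; 9 /m/ is itself a trigger — this domain ends here.
From /m/ at 9 rightward: 10 /m/ is itself a trigger — this domain ends here.
From /m/ at 10 rightward: 11 /b/ blocks.
Targets with no active source: positions 1 2 4 5 13 14 16 stay [-nasal].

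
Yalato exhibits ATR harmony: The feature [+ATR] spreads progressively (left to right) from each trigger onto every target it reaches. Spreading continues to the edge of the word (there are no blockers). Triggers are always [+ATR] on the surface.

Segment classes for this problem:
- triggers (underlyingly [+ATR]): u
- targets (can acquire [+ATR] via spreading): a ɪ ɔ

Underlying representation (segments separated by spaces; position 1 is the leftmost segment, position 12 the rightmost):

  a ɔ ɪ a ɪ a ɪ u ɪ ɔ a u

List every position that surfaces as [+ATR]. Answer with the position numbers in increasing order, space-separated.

8 9 10 11 12

From /u/ at 8 rightward: 9 /ɪ/ → [+ATR]; 10 /ɔ/ → [+ATR]; 11 /a/ → [+ATR]; 12 /u/ is itself a trigger — this domain ends here.
From /u/ at 12 rightward: word edge.
Targets with no active source: positions 1 2 3 4 5 6 7 stay [-ATR].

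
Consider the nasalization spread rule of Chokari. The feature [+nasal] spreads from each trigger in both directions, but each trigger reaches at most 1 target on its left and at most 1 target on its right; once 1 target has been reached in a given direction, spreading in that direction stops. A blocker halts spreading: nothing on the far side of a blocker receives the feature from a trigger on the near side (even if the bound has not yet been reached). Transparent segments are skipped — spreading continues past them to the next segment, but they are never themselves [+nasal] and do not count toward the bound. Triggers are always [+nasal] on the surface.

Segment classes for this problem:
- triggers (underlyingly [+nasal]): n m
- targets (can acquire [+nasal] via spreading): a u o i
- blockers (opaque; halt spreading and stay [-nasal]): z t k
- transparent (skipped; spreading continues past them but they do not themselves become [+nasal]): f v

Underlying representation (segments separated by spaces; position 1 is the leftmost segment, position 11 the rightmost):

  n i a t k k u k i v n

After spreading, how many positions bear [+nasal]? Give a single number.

From /n/ at 1 rightward: 2 /i/ → [+nasal]; bound reached.
From /n/ at 1 leftward: word edge.
From /n/ at 11 rightward: word edge.
From /n/ at 11 leftward: 10 /v/ transparent; 9 /i/ → [+nasal]; bound reached.
Targets with no active source: positions 3 7 stay [-nasal].
[+nasal] positions on the surface: 1 2 9 11.

4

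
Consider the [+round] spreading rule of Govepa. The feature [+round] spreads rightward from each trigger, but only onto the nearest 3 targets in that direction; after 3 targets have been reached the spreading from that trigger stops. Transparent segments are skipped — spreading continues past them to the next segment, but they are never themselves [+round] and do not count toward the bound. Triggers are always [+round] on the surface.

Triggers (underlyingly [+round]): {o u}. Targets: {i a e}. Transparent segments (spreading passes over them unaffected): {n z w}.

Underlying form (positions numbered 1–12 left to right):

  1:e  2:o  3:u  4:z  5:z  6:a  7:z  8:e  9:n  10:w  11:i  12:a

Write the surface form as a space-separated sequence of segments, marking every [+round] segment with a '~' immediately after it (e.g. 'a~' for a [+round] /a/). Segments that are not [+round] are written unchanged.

From /o/ at 2 rightward: 3 /u/ is itself a trigger — this domain ends here.
From /u/ at 3 rightward: 4 /z/ transparent; 5 /z/ transparent; 6 /a/ → [+round]; 7 /z/ transparent; 8 /e/ → [+round]; 9 /n/ transparent; 10 /w/ transparent; 11 /i/ → [+round]; bound reached.
Targets with no active source: positions 1 12 stay [-round].
[+round] positions on the surface: 2 3 6 8 11.

e o~ u~ z z a~ z e~ n w i~ a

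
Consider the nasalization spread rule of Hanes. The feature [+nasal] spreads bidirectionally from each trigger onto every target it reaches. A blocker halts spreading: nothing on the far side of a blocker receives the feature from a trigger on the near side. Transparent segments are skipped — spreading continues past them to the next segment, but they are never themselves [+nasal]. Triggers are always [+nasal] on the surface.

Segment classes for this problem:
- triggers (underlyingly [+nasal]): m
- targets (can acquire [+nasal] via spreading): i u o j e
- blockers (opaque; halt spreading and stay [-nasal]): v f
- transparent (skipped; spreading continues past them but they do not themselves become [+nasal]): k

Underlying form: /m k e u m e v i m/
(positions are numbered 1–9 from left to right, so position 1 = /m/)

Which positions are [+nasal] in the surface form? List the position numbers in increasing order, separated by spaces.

1 3 4 5 6 8 9

From /m/ at 1 rightward: 2 /k/ transparent; 3 /e/ → [+nasal]; 4 /u/ → [+nasal]; 5 /m/ is itself a trigger — this domain ends here.
From /m/ at 1 leftward: word edge.
From /m/ at 5 rightward: 6 /e/ → [+nasal]; 7 /v/ blocks.
From /m/ at 5 leftward: 4 /u/ → [+nasal]; 3 /e/ → [+nasal]; 2 /k/ transparent; 1 /m/ is itself a trigger — this domain ends here.
From /m/ at 9 rightward: word edge.
From /m/ at 9 leftward: 8 /i/ → [+nasal]; 7 /v/ blocks.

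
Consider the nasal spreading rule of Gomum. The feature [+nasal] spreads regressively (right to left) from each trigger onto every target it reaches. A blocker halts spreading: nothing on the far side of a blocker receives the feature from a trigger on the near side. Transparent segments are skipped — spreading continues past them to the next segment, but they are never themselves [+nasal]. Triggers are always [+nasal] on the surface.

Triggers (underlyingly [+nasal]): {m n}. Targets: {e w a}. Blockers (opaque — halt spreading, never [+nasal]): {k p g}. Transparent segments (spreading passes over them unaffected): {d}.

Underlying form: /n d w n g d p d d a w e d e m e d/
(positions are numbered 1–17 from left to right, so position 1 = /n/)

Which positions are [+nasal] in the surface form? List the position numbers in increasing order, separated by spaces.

From /n/ at 1 leftward: word edge.
From /n/ at 4 leftward: 3 /w/ → [+nasal]; 2 /d/ transparent; 1 /n/ is itself a trigger — this domain ends here.
From /m/ at 15 leftward: 14 /e/ → [+nasal]; 13 /d/ transparent; 12 /e/ → [+nasal]; 11 /w/ → [+nasal]; 10 /a/ → [+nasal]; 9 /d/ transparent; 8 /d/ transparent; 7 /p/ blocks.
Target with no active source: position 16 stays [-nasal].

1 3 4 10 11 12 14 15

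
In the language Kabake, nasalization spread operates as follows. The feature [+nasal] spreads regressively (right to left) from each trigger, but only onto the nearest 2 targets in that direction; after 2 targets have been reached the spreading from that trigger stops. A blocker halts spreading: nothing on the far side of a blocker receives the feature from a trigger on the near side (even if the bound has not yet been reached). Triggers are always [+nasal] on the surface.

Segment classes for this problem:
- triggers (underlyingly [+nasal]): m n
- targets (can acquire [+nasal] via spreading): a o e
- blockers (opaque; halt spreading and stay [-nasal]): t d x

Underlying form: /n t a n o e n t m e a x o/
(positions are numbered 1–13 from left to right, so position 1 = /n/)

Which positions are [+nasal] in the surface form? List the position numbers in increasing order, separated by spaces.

1 3 4 5 6 7 9

From /n/ at 1 leftward: word edge.
From /n/ at 4 leftward: 3 /a/ → [+nasal]; 2 /t/ blocks.
From /n/ at 7 leftward: 6 /e/ → [+nasal]; 5 /o/ → [+nasal]; bound reached.
From /m/ at 9 leftward: 8 /t/ blocks.
Targets with no active source: positions 10 11 13 stay [-nasal].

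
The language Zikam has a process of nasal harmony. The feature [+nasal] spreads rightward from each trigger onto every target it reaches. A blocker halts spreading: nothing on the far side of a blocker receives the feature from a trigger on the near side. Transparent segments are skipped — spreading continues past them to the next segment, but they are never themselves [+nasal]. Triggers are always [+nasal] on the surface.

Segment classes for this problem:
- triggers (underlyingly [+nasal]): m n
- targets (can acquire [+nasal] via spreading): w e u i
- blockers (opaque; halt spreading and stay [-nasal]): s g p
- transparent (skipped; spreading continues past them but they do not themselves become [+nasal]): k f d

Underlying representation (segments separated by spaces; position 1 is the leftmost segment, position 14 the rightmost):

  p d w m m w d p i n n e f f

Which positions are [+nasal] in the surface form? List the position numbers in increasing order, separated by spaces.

From /m/ at 4 rightward: 5 /m/ is itself a trigger — this domain ends here.
From /m/ at 5 rightward: 6 /w/ → [+nasal]; 7 /d/ transparent; 8 /p/ blocks.
From /n/ at 10 rightward: 11 /n/ is itself a trigger — this domain ends here.
From /n/ at 11 rightward: 12 /e/ → [+nasal]; 13 /f/ transparent; 14 /f/ transparent; word edge.
Targets with no active source: positions 3 9 stay [-nasal].

4 5 6 10 11 12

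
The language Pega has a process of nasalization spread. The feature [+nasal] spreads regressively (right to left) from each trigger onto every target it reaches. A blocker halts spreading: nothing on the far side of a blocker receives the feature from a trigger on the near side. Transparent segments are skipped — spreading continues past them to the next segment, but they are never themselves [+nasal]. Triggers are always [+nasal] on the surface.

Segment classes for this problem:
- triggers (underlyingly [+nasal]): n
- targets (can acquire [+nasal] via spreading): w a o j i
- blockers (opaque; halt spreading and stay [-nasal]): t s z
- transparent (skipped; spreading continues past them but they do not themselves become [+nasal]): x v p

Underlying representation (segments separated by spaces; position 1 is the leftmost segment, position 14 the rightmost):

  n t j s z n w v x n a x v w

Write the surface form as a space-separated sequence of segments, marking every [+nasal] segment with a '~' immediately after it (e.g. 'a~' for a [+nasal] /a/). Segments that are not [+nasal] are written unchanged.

n~ t j s z n~ w~ v x n~ a x v w

From /n/ at 1 leftward: word edge.
From /n/ at 6 leftward: 5 /z/ blocks.
From /n/ at 10 leftward: 9 /x/ transparent; 8 /v/ transparent; 7 /w/ → [+nasal]; 6 /n/ is itself a trigger — this domain ends here.
Targets with no active source: positions 3 11 14 stay [-nasal].
[+nasal] positions on the surface: 1 6 7 10.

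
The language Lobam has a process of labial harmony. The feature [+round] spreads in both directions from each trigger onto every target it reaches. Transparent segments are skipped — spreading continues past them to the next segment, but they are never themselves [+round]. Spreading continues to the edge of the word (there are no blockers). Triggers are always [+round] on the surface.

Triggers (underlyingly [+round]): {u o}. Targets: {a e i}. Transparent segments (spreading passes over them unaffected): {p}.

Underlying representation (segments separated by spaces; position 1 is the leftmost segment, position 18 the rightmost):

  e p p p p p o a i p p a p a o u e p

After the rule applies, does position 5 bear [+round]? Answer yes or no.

From /o/ at 7 rightward: 8 /a/ → [+round]; 9 /i/ → [+round]; 10 /p/ transparent; 11 /p/ transparent; 12 /a/ → [+round]; 13 /p/ transparent; 14 /a/ → [+round]; 15 /o/ is itself a trigger — this domain ends here.
From /o/ at 7 leftward: 6 /p/ transparent; 5 /p/ transparent; 4 /p/ transparent; 3 /p/ transparent; 2 /p/ transparent; 1 /e/ → [+round]; word edge.
From /o/ at 15 rightward: 16 /u/ is itself a trigger — this domain ends here.
From /o/ at 15 leftward: 14 /a/ → [+round]; 13 /p/ transparent; 12 /a/ → [+round]; 11 /p/ transparent; 10 /p/ transparent; 9 /i/ → [+round]; 8 /a/ → [+round]; 7 /o/ is itself a trigger — this domain ends here.
From /u/ at 16 rightward: 17 /e/ → [+round]; 18 /p/ transparent; word edge.
From /u/ at 16 leftward: 15 /o/ is itself a trigger — this domain ends here.
[+round] positions on the surface: 1 7 8 9 12 14 15 16 17.

no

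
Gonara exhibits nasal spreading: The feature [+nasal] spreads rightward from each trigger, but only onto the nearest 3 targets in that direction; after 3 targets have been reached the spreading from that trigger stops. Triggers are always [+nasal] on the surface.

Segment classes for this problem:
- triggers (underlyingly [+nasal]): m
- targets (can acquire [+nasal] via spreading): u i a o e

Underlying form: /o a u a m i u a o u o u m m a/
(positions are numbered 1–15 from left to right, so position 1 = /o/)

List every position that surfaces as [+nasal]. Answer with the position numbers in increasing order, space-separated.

5 6 7 8 13 14 15

From /m/ at 5 rightward: 6 /i/ → [+nasal]; 7 /u/ → [+nasal]; 8 /a/ → [+nasal]; bound reached.
From /m/ at 13 rightward: 14 /m/ is itself a trigger — this domain ends here.
From /m/ at 14 rightward: 15 /a/ → [+nasal]; word edge.
Targets with no active source: positions 1 2 3 4 9 10 11 12 stay [-nasal].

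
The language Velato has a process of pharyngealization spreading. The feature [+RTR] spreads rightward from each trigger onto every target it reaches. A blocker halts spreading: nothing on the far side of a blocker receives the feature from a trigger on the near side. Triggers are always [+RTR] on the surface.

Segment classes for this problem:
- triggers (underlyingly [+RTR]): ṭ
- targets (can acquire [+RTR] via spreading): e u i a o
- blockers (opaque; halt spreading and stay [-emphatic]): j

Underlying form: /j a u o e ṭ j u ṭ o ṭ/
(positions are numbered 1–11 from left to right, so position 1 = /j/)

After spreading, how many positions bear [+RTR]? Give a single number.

4

From /ṭ/ at 6 rightward: 7 /j/ blocks.
From /ṭ/ at 9 rightward: 10 /o/ → [+RTR]; 11 /ṭ/ is itself a trigger — this domain ends here.
From /ṭ/ at 11 rightward: word edge.
Targets with no active source: positions 2 3 4 5 8 stay [-emphatic].
[+RTR] positions on the surface: 6 9 10 11.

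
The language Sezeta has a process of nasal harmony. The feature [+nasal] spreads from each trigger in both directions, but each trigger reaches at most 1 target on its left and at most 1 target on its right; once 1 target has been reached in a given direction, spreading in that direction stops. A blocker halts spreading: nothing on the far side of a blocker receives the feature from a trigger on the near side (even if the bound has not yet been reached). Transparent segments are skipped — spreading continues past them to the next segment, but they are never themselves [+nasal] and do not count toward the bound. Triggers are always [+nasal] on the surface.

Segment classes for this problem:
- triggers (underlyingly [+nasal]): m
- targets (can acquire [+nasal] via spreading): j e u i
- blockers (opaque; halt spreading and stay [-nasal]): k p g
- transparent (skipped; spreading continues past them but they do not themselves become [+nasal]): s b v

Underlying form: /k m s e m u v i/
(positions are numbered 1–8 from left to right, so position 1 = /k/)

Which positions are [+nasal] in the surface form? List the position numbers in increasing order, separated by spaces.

2 4 5 6

From /m/ at 2 rightward: 3 /s/ transparent; 4 /e/ → [+nasal]; bound reached.
From /m/ at 2 leftward: 1 /k/ blocks.
From /m/ at 5 rightward: 6 /u/ → [+nasal]; bound reached.
From /m/ at 5 leftward: 4 /e/ → [+nasal]; bound reached.
Target with no active source: position 8 stays [-nasal].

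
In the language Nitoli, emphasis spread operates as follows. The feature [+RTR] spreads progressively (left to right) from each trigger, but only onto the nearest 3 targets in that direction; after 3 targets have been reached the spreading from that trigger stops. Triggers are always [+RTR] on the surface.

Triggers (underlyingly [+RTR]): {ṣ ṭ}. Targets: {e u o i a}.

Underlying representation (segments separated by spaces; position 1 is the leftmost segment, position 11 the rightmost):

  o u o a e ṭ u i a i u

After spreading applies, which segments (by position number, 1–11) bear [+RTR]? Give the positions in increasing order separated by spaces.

From /ṭ/ at 6 rightward: 7 /u/ → [+RTR]; 8 /i/ → [+RTR]; 9 /a/ → [+RTR]; bound reached.
Targets with no active source: positions 1 2 3 4 5 10 11 stay [-emphatic].

6 7 8 9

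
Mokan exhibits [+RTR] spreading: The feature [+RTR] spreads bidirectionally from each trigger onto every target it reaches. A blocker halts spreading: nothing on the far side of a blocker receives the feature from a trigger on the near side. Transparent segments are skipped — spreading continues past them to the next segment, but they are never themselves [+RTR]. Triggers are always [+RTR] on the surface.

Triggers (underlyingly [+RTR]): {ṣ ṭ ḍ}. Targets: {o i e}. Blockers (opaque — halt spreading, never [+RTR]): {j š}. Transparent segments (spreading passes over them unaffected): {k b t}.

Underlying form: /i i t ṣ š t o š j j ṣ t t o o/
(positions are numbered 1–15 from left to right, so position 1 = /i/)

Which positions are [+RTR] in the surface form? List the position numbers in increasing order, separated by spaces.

1 2 4 11 14 15

From /ṣ/ at 4 rightward: 5 /š/ blocks.
From /ṣ/ at 4 leftward: 3 /t/ transparent; 2 /i/ → [+RTR]; 1 /i/ → [+RTR]; word edge.
From /ṣ/ at 11 rightward: 12 /t/ transparent; 13 /t/ transparent; 14 /o/ → [+RTR]; 15 /o/ → [+RTR]; word edge.
From /ṣ/ at 11 leftward: 10 /j/ blocks.
Target with no active source: position 7 stays [-emphatic].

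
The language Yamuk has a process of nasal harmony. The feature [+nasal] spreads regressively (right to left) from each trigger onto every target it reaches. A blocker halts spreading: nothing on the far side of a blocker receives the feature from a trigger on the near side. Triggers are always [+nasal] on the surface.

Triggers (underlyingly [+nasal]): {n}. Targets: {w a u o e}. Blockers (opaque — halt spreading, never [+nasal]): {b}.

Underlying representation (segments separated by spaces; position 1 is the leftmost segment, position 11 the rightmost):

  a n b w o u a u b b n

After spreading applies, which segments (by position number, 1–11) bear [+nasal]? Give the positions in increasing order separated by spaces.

1 2 11

From /n/ at 2 leftward: 1 /a/ → [+nasal]; word edge.
From /n/ at 11 leftward: 10 /b/ blocks.
Targets with no active source: positions 4 5 6 7 8 stay [-nasal].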